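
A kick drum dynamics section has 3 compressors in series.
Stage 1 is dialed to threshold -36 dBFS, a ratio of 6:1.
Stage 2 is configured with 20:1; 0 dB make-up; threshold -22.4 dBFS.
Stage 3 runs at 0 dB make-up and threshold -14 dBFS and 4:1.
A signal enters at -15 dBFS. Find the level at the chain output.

-32.5 dBFS

Stage 1: -15 dBFS is 21 dB over -36 dBFS; at 6:1 that becomes 3.5 dB over, giving -32.5 dBFS.
Stage 2: -32.5 dBFS is at or below the -22.4 dBFS threshold — no compression; output -32.5 dBFS.
Stage 3: -32.5 dBFS ≤ -14 dBFS, so stage 3 doesn't engage; output -32.5 dBFS.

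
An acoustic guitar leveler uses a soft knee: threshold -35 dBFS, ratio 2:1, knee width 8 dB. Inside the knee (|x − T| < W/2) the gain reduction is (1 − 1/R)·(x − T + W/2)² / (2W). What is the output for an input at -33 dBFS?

-34.125 dBFS

x − T + W/2 = -33 − (-35) + 4 = 6.
GR = (1 − 1/2) × 6² / 16 = 0.5 × 36 / 16 = 1.125 dB.
Output = -33 − 1.125 = -34.125 dBFS.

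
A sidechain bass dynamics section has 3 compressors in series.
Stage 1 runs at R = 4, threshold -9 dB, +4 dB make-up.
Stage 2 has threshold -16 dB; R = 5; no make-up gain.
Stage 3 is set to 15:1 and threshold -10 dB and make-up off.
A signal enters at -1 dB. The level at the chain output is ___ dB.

-13.4 dB

Stage 1: 8 dB above -9 dB, reduced 4:1 to 2 dB above → -7 dB; +4 dB make-up → -3 dB.
Stage 2: -3 dB is 13 dB over -16 dB; at 5:1 that becomes 2.6 dB over, giving -13.4 dB.
Stage 3: -13.4 dB ≤ -10 dB, so stage 3 doesn't engage; output -13.4 dB.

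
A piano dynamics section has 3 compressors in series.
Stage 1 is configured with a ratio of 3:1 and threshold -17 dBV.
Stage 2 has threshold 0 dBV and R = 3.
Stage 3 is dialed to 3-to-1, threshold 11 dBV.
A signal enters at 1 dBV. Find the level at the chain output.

-11 dBV

Stage 1: overshoot 18 dB → 18/3 = 6 dB → -11 dBV.
Stage 2: below threshold (-11 ≤ 0); passes unchanged; output -11 dBV.
Stage 3: -11 dBV is at or below the 11 dBV threshold — no compression; output -11 dBV.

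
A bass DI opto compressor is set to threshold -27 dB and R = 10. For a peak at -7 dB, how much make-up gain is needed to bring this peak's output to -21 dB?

4 dB

Overshoot 20 dB → 20/10 = 2 dB after compression, so the compressed level is -27 + 2 = -25 dB.
Make-up = target − compressed = -21 − (-25) = 4 dB.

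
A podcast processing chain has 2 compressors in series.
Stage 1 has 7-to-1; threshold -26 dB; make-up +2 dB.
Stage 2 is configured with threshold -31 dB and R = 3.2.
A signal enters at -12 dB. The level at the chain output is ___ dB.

-28.1875 dB

Stage 1: overshoot 14 dB → 14/7 = 2 dB → -24 dB; +2 dB make-up → -22 dB.
Stage 2: -22 dB is 9 dB over -31 dB; at 3.2:1 that becomes 2.8125 dB over, giving -28.1875 dB.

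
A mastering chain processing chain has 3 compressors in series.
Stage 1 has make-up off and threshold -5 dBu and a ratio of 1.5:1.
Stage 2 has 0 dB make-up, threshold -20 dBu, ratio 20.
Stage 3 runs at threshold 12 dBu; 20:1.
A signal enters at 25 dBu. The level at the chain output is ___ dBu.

Stage 1: overshoot 30 dB → 30/1.5 = 20 dB → 15 dBu.
Stage 2: 35 dB above -20 dBu, reduced 20:1 to 1.75 dB above → -18.25 dBu.
Stage 3: -18.25 dBu ≤ 12 dBu, so stage 3 doesn't engage; output -18.25 dBu.

-18.25 dBu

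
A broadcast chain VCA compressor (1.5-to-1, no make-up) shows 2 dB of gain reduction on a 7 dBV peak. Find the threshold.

1 dBV

Gain reduction = 7 − 5 = 2 dB; output overshoot = GR / (R − 1) = 2 / 0.5 = 4 dB.
Threshold = output − output overshoot = 5 − 4 = 1 dBV.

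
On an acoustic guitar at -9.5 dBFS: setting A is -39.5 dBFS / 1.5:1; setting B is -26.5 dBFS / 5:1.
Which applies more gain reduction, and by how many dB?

B, by 3.6 dB

A: GR = 30 − 30/1.5 = 10 dB.
B: GR = 17 − 17/5 = 13.6 dB.
B applies 3.6 dB more gain reduction.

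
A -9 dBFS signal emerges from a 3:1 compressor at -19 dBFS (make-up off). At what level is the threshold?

-24 dBFS

Let T be the threshold. Output overshoot = (input overshoot)/R, so -19 − T = (-9 − T)/3.
3·(-19 − T) = -9 − T → 2·T = -57 − (-9) = -48.
T = -48/2 = -24 dBFS.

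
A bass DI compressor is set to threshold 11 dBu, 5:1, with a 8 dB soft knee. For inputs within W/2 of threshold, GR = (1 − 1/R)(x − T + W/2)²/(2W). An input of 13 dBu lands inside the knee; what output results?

11.2 dBu

x − T + W/2 = 13 − 11 + 4 = 6.
GR = (1 − 1/5) × 6² / 16 = 0.8 × 36 / 16 = 1.8 dB.
Output = 13 − 1.8 = 11.2 dBu.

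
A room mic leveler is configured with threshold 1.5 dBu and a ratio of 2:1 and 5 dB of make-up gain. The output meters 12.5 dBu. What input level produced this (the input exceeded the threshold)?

Remove make-up: 12.5 − 5 = 7.5 dBu.
Post-compression overshoot = 7.5 − 1.5 = 6 dB.
Undo the ratio: input overshoot = 6 × 2 = 12 dB, giving input = 13.5 dBu.

13.5 dBu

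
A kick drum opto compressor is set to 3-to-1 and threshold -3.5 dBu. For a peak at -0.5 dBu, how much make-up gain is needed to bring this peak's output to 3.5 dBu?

Overshoot 3 dB → 3/3 = 1 dB after compression, so the compressed level is -3.5 + 1 = -2.5 dBu.
Make-up = target − compressed = 3.5 − (-2.5) = 6 dB.

6 dB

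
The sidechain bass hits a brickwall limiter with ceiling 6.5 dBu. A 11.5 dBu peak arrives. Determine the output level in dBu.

At ∞:1, everything above 6.5 dBu is held at the ceiling.

6.5 dBu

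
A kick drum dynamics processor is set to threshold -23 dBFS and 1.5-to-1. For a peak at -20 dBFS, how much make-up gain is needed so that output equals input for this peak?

The peak compresses to -23 + 3/1.5 = -21 dBFS.
To reach -20 dBFS requires -20 − (-21) = 1 dB of make-up.

1 dB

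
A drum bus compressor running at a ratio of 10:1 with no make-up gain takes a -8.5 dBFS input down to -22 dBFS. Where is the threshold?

-23.5 dBFS

Gain reduction = -8.5 − (-22) = 13.5 dB; output overshoot = GR / (R − 1) = 13.5 / 9 = 1.5 dB.
Threshold = output − output overshoot = -22 − 1.5 = -23.5 dBFS.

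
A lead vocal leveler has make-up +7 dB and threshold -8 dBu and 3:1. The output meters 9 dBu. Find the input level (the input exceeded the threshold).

22 dBu

Stripping the +7 dB make-up gives 2 dBu at the gain stage.
Post-compression overshoot = 2 − (-8) = 10 dB.
Input overshoot = R × output overshoot = 30 dB → input = -8 + 30 = 22 dBu.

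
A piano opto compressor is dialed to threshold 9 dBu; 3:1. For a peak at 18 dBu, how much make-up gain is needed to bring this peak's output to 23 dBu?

The peak compresses to 9 + 9/3 = 12 dBu.
To reach 23 dBu requires 23 − 12 = 11 dB of make-up.

11 dB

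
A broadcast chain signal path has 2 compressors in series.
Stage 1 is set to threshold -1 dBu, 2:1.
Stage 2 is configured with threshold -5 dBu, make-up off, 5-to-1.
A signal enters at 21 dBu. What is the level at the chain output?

Stage 1: 22 dB above -1 dBu, reduced 2:1 to 11 dB above → 10 dBu.
Stage 2: 10 dBu is 15 dB over -5 dBu; at 5:1 that becomes 3 dB over, giving -2 dBu.

-2 dBu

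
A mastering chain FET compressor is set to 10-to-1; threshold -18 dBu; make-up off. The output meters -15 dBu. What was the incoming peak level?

The compressed level sits -15 − (-18) = 3 dB over threshold.
Input overshoot = R × output overshoot = 30 dB → input = -18 + 30 = 12 dBu.

12 dBu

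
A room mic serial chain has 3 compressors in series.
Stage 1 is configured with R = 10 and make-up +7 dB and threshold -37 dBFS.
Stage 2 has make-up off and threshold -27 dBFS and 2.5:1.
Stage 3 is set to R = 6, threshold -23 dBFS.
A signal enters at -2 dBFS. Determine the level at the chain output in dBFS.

-26.8 dBFS

Stage 1: 35 dB above -37 dBFS, reduced 10:1 to 3.5 dB above → -33.5 dBFS; +7 dB make-up → -26.5 dBFS.
Stage 2: -26.5 dBFS is 0.5 dB over -27 dBFS; at 2.5:1 that becomes 0.2 dB over, giving -26.8 dBFS.
Stage 3: below threshold (-26.8 ≤ -23); passes unchanged; output -26.8 dBFS.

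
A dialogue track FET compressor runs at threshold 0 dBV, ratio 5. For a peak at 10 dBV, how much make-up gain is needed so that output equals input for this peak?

Overshoot 10 dB → 10/5 = 2 dB after compression, so the compressed level is 0 + 2 = 2 dBV.
Make-up = target − compressed = 10 − 2 = 8 dB.

8 dB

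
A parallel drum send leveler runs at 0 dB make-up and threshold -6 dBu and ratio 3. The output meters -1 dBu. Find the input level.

The compressed level sits -1 − (-6) = 5 dB over threshold.
Input overshoot = R × output overshoot = 15 dB → input = -6 + 15 = 9 dBu.

9 dBu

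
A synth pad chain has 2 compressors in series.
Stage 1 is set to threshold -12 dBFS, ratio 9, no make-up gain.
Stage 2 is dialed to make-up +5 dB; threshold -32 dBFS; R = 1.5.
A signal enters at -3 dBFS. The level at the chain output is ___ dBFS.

-13 dBFS

Stage 1: 9 dB above -12 dBFS, reduced 9:1 to 1 dB above → -11 dBFS.
Stage 2: -11 dBFS is 21 dB over -32 dBFS; at 1.5:1 that becomes 14 dB over, giving -18 dBFS; +5 dB make-up → -13 dBFS.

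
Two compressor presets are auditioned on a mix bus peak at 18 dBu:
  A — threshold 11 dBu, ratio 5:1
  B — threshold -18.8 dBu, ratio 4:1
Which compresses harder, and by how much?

B, by 22 dB

A: 7 dB over, compressed to 1.4 dB over, so 5.6 dB of GR.
B: 36.8 dB over, compressed to 9.2 dB over, so 27.6 dB of GR.
Difference: 22 dB in favour of B.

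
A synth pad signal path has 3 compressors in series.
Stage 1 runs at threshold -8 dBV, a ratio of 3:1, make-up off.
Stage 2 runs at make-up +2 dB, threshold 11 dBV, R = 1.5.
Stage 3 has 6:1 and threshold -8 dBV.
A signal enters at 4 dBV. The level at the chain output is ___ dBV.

Stage 1: 12 dB above -8 dBV, reduced 3:1 to 4 dB above → -4 dBV.
Stage 2: -4 dBV is at or below the 11 dBV threshold — no compression; make-up brings it to -2 dBV.
Stage 3: 6 dB above -8 dBV, reduced 6:1 to 1 dB above → -7 dBV.

-7 dBV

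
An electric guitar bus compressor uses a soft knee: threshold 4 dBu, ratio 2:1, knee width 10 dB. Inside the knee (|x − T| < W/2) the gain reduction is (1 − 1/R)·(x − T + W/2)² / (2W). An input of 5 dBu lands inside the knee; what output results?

4.1 dBu

x − T + W/2 = 5 − 4 + 5 = 6.
GR = (1 − 1/2) × 6² / 20 = 0.5 × 36 / 20 = 0.9 dB.
Output = 5 − 0.9 = 4.1 dBu.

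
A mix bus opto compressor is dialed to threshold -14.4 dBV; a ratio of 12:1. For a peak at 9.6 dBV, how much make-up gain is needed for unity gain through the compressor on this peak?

22 dB

Overshoot 24 dB → 24/12 = 2 dB after compression, so the compressed level is -14.4 + 2 = -12.4 dBV.
Make-up = target − compressed = 9.6 − (-12.4) = 22 dB.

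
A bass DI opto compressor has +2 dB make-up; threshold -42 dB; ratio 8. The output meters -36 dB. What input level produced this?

-10 dB

Stripping the +2 dB make-up gives -38 dB at the gain stage.
That's 4 dB above the -42 dB threshold.
Undo the ratio: input overshoot = 4 × 8 = 32 dB, giving input = -10 dB.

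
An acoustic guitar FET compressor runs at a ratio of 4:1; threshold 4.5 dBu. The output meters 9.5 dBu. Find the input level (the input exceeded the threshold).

That's 5 dB above the 4.5 dBu threshold.
Input overshoot = R × output overshoot = 20 dB → input = 4.5 + 20 = 24.5 dBu.

24.5 dBu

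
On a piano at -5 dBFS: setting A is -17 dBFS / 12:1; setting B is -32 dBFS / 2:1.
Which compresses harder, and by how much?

A: overshoot 12 dB → output overshoot 1 dB → GR 11 dB.
B: overshoot 27 dB → output overshoot 13.5 dB → GR 13.5 dB.
Difference: 2.5 dB in favour of B.

B, by 2.5 dB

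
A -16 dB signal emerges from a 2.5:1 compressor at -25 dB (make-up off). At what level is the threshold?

-31 dB

Input is 15 dB above T (since output overshoot × R = input overshoot: (-25 − T)·2.5 = -16 − T gives T = -31 dB).
Check: -31 + (-16 − (-31))/2.5 = -31 + 6 = -25 dB. ✓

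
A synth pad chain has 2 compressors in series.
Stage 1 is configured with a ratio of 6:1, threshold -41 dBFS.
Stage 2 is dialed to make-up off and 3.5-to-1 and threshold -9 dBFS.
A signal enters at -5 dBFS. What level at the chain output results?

-35 dBFS

Stage 1: overshoot 36 dB → 36/6 = 6 dB → -35 dBFS.
Stage 2: -35 dBFS is at or below the -9 dBFS threshold — no compression; output -35 dBFS.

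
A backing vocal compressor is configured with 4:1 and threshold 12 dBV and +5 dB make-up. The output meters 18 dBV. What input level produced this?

Remove make-up: 18 − 5 = 13 dBV.
That's 1 dB above the 12 dBV threshold.
Undo the ratio: input overshoot = 1 × 4 = 4 dB, giving input = 16 dBV.

16 dBV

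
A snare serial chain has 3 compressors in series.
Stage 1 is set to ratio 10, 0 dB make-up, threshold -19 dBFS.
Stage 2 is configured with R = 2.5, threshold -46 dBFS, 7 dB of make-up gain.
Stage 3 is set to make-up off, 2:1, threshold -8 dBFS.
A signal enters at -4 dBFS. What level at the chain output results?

-27.6 dBFS

Stage 1: 15 dB above -19 dBFS, reduced 10:1 to 1.5 dB above → -17.5 dBFS.
Stage 2: -17.5 dBFS is 28.5 dB over -46 dBFS; at 2.5:1 that becomes 11.4 dB over, giving -34.6 dBFS; +7 dB make-up → -27.6 dBFS.
Stage 3: below threshold (-27.6 ≤ -8); passes unchanged; output -27.6 dBFS.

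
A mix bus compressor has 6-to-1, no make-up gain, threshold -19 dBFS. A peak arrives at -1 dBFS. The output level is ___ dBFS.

-1 dBFS sits 18 dB over threshold.
6:1 compression reduces that to 18/6 = 3 dB over.
So the level is -19 + 3 = -16 dBFS.

-16 dBFS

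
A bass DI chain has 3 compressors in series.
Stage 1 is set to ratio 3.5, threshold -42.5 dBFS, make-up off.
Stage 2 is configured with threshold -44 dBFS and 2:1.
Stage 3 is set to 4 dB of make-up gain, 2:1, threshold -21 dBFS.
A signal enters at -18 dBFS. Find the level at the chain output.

-35.75 dBFS

Stage 1: overshoot 24.5 dB → 24.5/3.5 = 7 dB → -35.5 dBFS.
Stage 2: overshoot 8.5 dB → 8.5/2 = 4.25 dB → -39.75 dBFS.
Stage 3: -39.75 dBFS ≤ -21 dBFS, so stage 3 doesn't engage; make-up brings it to -35.75 dBFS.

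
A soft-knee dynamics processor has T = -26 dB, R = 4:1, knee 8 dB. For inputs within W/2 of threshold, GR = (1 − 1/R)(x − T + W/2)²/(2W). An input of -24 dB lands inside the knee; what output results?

-25.6875 dB

x − T + W/2 = -24 − (-26) + 4 = 6.
GR = (1 − 1/4) × 6² / 16 = 0.75 × 36 / 16 = 1.6875 dB.
Output = -24 − 1.6875 = -25.6875 dB.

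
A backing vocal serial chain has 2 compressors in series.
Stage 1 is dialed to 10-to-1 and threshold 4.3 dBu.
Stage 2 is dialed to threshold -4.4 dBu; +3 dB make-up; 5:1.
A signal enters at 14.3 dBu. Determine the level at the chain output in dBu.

0.54 dBu

Stage 1: overshoot 10 dB → 10/10 = 1 dB → 5.3 dBu.
Stage 2: overshoot 9.7 dB → 9.7/5 = 1.94 dB → -2.46 dBu; +3 dB make-up → 0.54 dBu.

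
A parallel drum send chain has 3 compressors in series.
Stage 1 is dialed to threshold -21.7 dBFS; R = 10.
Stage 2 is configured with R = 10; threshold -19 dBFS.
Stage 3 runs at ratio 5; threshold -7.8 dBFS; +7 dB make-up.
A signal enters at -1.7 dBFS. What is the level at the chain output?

-12.7 dBFS

Stage 1: overshoot 20 dB → 20/10 = 2 dB → -19.7 dBFS.
Stage 2: -19.7 dBFS is at or below the -19 dBFS threshold — no compression; output -19.7 dBFS.
Stage 3: -19.7 dBFS ≤ -7.8 dBFS, so stage 3 doesn't engage; make-up brings it to -12.7 dBFS.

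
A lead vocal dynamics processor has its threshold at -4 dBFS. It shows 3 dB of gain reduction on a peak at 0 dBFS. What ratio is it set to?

4:1

Input overshoot = 0 − (-4) = 4 dB.
Output overshoot = 4 − 3 = 1 dB.
Ratio = input overshoot / output overshoot = 4 / 1 = 4.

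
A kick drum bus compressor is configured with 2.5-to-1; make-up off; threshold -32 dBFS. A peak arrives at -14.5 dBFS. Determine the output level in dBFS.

-14.5 dBFS sits 17.5 dB over threshold.
2.5:1 compression reduces that to 17.5/2.5 = 7 dB over.
That puts the output at -25 dBFS.

-25 dBFS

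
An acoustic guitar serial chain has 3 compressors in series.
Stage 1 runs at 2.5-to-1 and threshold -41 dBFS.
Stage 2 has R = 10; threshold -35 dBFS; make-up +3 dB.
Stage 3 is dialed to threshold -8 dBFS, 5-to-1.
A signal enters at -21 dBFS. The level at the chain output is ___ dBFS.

-31.8 dBFS

Stage 1: -21 dBFS is 20 dB over -41 dBFS; at 2.5:1 that becomes 8 dB over, giving -33 dBFS.
Stage 2: overshoot 2 dB → 2/10 = 0.2 dB → -34.8 dBFS; +3 dB make-up → -31.8 dBFS.
Stage 3: -31.8 dBFS ≤ -8 dBFS, so stage 3 doesn't engage; output -31.8 dBFS.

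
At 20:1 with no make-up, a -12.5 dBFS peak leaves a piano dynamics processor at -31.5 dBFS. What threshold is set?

-32.5 dBFS

Input is 20 dB above T (since output overshoot × R = input overshoot: (-31.5 − T)·20 = -12.5 − T gives T = -32.5 dBFS).
Check: -32.5 + (-12.5 − (-32.5))/20 = -32.5 + 1 = -31.5 dBFS. ✓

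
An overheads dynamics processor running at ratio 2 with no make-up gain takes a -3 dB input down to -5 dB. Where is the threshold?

Let T be the threshold. Output overshoot = (input overshoot)/R, so -5 − T = (-3 − T)/2.
2·(-5 − T) = -3 − T → 1·T = -10 − (-3) = -7.
T = -7/1 = -7 dB.

-7 dB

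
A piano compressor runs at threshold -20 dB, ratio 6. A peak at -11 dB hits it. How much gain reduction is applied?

Overshoot = -11 − (-20) = 9 dB.
A 6:1 ratio leaves 1.5 dB of that excess.
Gain reduction = 9 − 1.5 = 7.5 dB.

7.5 dB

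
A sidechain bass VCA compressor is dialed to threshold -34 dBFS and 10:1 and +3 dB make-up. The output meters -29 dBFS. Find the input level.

Before make-up, the level was -29 − 3 = -32 dBFS.
That's 2 dB above the -34 dBFS threshold.
Before 10:1 compression the overshoot was 2 × 10 = 20 dB, so input = -34 + 20 = -14 dBFS.

-14 dBFS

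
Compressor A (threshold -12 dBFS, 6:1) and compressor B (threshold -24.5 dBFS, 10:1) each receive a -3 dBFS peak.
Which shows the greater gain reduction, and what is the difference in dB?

A: GR = 9 − 9/6 = 7.5 dB.
B: GR = 21.5 − 21.5/10 = 19.35 dB.
B applies 11.85 dB more gain reduction.

B, by 11.85 dB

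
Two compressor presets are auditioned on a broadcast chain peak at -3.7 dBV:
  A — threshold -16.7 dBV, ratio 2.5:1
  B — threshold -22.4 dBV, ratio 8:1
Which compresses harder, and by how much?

B, by 8.5625 dB

A: GR = 13 − 13/2.5 = 7.8 dB.
B: GR = 18.7 − 18.7/8 = 16.3625 dB.
B applies 8.5625 dB more gain reduction.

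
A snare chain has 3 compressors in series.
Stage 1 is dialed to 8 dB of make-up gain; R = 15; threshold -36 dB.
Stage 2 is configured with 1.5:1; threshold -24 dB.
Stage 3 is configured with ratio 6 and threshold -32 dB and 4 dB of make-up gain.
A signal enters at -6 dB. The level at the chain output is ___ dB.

-27 dB

Stage 1: overshoot 30 dB → 30/15 = 2 dB → -34 dB; +8 dB make-up → -26 dB.
Stage 2: below threshold (-26 ≤ -24); passes unchanged; output -26 dB.
Stage 3: -26 dB is 6 dB over -32 dB; at 6:1 that becomes 1 dB over, giving -31 dB; +4 dB make-up → -27 dB.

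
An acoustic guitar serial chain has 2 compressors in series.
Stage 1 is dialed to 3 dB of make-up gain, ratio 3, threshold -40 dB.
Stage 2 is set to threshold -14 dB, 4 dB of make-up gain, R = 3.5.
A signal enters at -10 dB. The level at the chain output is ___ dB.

-23 dB

Stage 1: 30 dB above -40 dB, reduced 3:1 to 10 dB above → -30 dB; +3 dB make-up → -27 dB.
Stage 2: -27 dB ≤ -14 dB, so stage 2 doesn't engage; make-up brings it to -23 dB.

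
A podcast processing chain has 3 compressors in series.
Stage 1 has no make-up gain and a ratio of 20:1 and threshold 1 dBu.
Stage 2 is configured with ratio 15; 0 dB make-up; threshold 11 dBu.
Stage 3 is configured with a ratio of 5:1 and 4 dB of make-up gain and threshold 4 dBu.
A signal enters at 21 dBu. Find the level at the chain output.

Stage 1: overshoot 20 dB → 20/20 = 1 dB → 2 dBu.
Stage 2: below threshold (2 ≤ 11); passes unchanged; output 2 dBu.
Stage 3: 2 dBu ≤ 4 dBu, so stage 3 doesn't engage; make-up brings it to 6 dBu.

6 dBu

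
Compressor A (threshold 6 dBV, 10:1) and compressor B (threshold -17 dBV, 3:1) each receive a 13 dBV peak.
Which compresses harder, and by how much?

B, by 13.7 dB

A: overshoot 7 dB → output overshoot 0.7 dB → GR 6.3 dB.
B: overshoot 30 dB → output overshoot 10 dB → GR 20 dB.
Difference: 13.7 dB in favour of B.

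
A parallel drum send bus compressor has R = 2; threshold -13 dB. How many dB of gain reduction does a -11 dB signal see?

The signal is 2 dB above threshold.
A 2:1 ratio leaves 1 dB of that excess.
GR = overshoot in − overshoot out = 2 − 1 = 1 dB.

1 dB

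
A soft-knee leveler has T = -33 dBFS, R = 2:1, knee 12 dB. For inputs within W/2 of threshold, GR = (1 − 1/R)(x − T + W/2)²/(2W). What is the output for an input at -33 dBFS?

-33.75 dBFS

x − T + W/2 = -33 − (-33) + 6 = 6.
GR = (1 − 1/2) × 6² / 24 = 0.5 × 36 / 24 = 0.75 dB.
Output = -33 − 0.75 = -33.75 dBFS.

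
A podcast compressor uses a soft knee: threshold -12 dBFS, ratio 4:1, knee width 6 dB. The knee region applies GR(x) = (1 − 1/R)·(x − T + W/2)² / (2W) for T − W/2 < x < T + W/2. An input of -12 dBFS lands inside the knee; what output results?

x − T + W/2 = -12 − (-12) + 3 = 3.
GR = (1 − 1/4) × 3² / 12 = 0.75 × 9 / 12 = 0.5625 dB.
Output = -12 − 0.5625 = -12.5625 dBFS.

-12.5625 dBFS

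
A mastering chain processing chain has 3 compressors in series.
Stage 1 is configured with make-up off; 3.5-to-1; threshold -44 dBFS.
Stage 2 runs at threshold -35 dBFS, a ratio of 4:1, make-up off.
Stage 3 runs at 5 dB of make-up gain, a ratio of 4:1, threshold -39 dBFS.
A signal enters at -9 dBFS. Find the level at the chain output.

Stage 1: -9 dBFS is 35 dB over -44 dBFS; at 3.5:1 that becomes 10 dB over, giving -34 dBFS.
Stage 2: overshoot 1 dB → 1/4 = 0.25 dB → -34.75 dBFS.
Stage 3: 4.25 dB above -39 dBFS, reduced 4:1 to 1.0625 dB above → -37.9375 dBFS; +5 dB make-up → -32.9375 dBFS.

-32.9375 dBFS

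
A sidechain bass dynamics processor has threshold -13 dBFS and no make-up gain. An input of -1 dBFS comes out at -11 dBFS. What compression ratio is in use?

Input overshoot = -1 − (-13) = 12 dB; output overshoot = -11 − (-13) = 2 dB.
Ratio = 12 / 2 = 6.

6:1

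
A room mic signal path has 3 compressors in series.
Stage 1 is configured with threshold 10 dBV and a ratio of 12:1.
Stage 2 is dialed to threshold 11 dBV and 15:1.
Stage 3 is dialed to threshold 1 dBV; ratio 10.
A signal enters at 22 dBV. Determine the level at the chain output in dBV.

Stage 1: 12 dB above 10 dBV, reduced 12:1 to 1 dB above → 11 dBV.
Stage 2: 11 dBV is at or below the 11 dBV threshold — no compression; output 11 dBV.
Stage 3: overshoot 10 dB → 10/10 = 1 dB → 2 dBV.

2 dBV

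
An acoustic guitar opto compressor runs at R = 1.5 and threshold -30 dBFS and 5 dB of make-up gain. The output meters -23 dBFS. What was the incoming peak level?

Remove make-up: -23 − 5 = -28 dBFS.
The compressed level sits -28 − (-30) = 2 dB over threshold.
Before 1.5:1 compression the overshoot was 2 × 1.5 = 3 dB, so input = -30 + 3 = -27 dBFS.

-27 dBFS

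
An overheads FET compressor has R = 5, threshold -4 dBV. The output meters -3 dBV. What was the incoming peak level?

1 dBV

Post-compression overshoot = -3 − (-4) = 1 dB.
Before 5:1 compression the overshoot was 1 × 5 = 5 dB, so input = -4 + 5 = 1 dBV.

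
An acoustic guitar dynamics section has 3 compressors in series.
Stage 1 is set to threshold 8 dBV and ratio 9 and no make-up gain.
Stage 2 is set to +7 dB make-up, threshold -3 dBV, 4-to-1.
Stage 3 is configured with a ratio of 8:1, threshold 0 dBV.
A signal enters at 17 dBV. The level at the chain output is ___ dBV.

0.875 dBV

Stage 1: 9 dB above 8 dBV, reduced 9:1 to 1 dB above → 9 dBV.
Stage 2: 9 dBV is 12 dB over -3 dBV; at 4:1 that becomes 3 dB over, giving 0 dBV; +7 dB make-up → 7 dBV.
Stage 3: 7 dBV is 7 dB over 0 dBV; at 8:1 that becomes 0.875 dB over, giving 0.875 dBV.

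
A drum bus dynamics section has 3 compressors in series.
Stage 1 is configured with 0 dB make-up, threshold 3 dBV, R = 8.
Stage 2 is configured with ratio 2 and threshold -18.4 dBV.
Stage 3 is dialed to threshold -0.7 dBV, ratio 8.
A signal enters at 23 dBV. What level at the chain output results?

-6.45 dBV

Stage 1: overshoot 20 dB → 20/8 = 2.5 dB → 5.5 dBV.
Stage 2: 23.9 dB above -18.4 dBV, reduced 2:1 to 11.95 dB above → -6.45 dBV.
Stage 3: -6.45 dBV is at or below the -0.7 dBV threshold — no compression; output -6.45 dBV.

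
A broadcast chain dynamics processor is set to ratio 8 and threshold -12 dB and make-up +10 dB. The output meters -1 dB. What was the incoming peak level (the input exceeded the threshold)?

-4 dB

Remove make-up: -1 − 10 = -11 dB.
That's 1 dB above the -12 dB threshold.
Before 8:1 compression the overshoot was 1 × 8 = 8 dB, so input = -12 + 8 = -4 dB.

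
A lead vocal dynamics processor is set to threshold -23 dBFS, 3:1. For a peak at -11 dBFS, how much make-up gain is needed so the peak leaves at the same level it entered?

Without make-up, output = threshold + overshoot/3 = -23 + 4 = -19 dBFS.
Gap to target: 8 dB.

8 dB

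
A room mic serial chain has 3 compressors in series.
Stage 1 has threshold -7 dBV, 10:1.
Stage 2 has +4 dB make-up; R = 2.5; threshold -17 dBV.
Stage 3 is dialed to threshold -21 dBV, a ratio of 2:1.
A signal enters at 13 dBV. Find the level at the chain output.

-14.6 dBV

Stage 1: overshoot 20 dB → 20/10 = 2 dB → -5 dBV.
Stage 2: 12 dB above -17 dBV, reduced 2.5:1 to 4.8 dB above → -12.2 dBV; +4 dB make-up → -8.2 dBV.
Stage 3: overshoot 12.8 dB → 12.8/2 = 6.4 dB → -14.6 dBV.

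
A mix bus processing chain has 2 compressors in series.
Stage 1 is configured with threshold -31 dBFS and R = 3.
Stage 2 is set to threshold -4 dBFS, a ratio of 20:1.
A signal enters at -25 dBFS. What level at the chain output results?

Stage 1: overshoot 6 dB → 6/3 = 2 dB → -29 dBFS.
Stage 2: -29 dBFS ≤ -4 dBFS, so stage 2 doesn't engage; output -29 dBFS.

-29 dBFS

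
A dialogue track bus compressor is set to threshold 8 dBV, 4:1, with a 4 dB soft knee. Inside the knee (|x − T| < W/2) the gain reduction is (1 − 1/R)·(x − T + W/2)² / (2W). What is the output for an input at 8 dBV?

x − T + W/2 = 8 − 8 + 2 = 2.
GR = (1 − 1/4) × 2² / 8 = 0.75 × 4 / 8 = 0.375 dB.
Output = 8 − 0.375 = 7.625 dBV.

7.625 dBV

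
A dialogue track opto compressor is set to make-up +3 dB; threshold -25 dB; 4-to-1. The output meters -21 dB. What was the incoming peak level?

Before make-up, the level was -21 − 3 = -24 dB.
That's 1 dB above the -25 dB threshold.
Input overshoot = R × output overshoot = 4 dB → input = -25 + 4 = -21 dB.

-21 dB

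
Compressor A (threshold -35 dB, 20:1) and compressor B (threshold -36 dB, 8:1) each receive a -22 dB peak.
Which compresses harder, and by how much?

A, by 0.1 dB

A: overshoot 13 dB → output overshoot 0.65 dB → GR 12.35 dB.
B: overshoot 14 dB → output overshoot 1.75 dB → GR 12.25 dB.
Difference: 0.1 dB in favour of A.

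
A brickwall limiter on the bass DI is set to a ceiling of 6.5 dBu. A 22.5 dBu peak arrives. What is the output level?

The limiter clamps the peak to its 6.5 dBu ceiling.

6.5 dBu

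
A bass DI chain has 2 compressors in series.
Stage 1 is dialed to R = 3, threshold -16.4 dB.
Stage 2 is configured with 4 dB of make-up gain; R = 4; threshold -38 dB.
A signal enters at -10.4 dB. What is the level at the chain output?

Stage 1: -10.4 dB is 6 dB over -16.4 dB; at 3:1 that becomes 2 dB over, giving -14.4 dB.
Stage 2: -14.4 dB is 23.6 dB over -38 dB; at 4:1 that becomes 5.9 dB over, giving -32.1 dB; +4 dB make-up → -28.1 dB.

-28.1 dB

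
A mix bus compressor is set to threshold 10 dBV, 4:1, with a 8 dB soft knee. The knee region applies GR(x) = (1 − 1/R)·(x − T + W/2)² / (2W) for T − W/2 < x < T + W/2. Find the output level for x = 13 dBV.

x − T + W/2 = 13 − 10 + 4 = 7.
GR = (1 − 1/4) × 7² / 16 = 0.75 × 49 / 16 = 2.296875 dB.
Output = 13 − 2.296875 = 10.703125 dBV.

10.703125 dBV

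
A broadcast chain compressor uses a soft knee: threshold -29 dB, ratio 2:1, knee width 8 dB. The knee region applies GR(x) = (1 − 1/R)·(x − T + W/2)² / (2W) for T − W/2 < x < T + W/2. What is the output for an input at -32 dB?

-32.03125 dB

x − T + W/2 = -32 − (-29) + 4 = 1.
GR = (1 − 1/2) × 1² / 16 = 0.5 × 1 / 16 = 0.03125 dB.
Output = -32 − 0.03125 = -32.03125 dB.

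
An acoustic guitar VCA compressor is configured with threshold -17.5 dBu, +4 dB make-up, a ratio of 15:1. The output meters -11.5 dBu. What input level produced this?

12.5 dBu

Stripping the +4 dB make-up gives -15.5 dBu at the gain stage.
Post-compression overshoot = -15.5 − (-17.5) = 2 dB.
Undo the ratio: input overshoot = 2 × 15 = 30 dB, giving input = 12.5 dBu.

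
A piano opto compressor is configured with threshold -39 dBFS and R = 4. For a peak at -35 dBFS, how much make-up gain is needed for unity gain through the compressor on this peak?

3 dB

Without make-up, output = threshold + overshoot/4 = -39 + 1 = -38 dBFS.
Gap to target: 3 dB.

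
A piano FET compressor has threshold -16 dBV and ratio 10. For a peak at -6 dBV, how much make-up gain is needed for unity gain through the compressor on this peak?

9 dB

The peak compresses to -16 + 10/10 = -15 dBV.
To reach -6 dBV requires -6 − (-15) = 9 dB of make-up.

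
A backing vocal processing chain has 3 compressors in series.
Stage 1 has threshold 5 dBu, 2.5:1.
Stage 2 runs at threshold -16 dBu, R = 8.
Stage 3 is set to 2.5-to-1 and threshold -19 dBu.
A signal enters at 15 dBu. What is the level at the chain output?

-16.55 dBu

Stage 1: overshoot 10 dB → 10/2.5 = 4 dB → 9 dBu.
Stage 2: 9 dBu is 25 dB over -16 dBu; at 8:1 that becomes 3.125 dB over, giving -12.875 dBu.
Stage 3: overshoot 6.125 dB → 6.125/2.5 = 2.45 dB → -16.55 dBu.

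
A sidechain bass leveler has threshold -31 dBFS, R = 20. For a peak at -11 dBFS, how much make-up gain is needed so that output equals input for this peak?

19 dB

Without make-up, output = threshold + overshoot/20 = -31 + 1 = -30 dBFS.
Gap to target: 19 dB.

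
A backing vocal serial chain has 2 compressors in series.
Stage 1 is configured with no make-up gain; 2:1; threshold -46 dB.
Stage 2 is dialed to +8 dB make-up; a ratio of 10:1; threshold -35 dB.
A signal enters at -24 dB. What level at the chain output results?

Stage 1: overshoot 22 dB → 22/2 = 11 dB → -35 dB.
Stage 2: -35 dB ≤ -35 dB, so stage 2 doesn't engage; make-up brings it to -27 dB.

-27 dB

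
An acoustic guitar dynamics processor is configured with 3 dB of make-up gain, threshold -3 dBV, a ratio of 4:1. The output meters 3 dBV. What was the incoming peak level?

Stripping the +3 dB make-up gives 0 dBV at the gain stage.
Post-compression overshoot = 0 − (-3) = 3 dB.
Before 4:1 compression the overshoot was 3 × 4 = 12 dB, so input = -3 + 12 = 9 dBV.

9 dBV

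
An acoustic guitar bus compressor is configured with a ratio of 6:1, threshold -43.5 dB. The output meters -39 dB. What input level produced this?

The compressed level sits -39 − (-43.5) = 4.5 dB over threshold.
Undo the ratio: input overshoot = 4.5 × 6 = 27 dB, giving input = -16.5 dB.

-16.5 dB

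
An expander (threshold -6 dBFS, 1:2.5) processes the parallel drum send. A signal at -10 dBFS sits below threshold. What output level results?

Below threshold, a 1:2.5 expander applies gain = (2.5−1)×(T − x) of attenuation.
(2.5−1) × 4 = 6 dB, so output = -10 − 6 = -16 dBFS.

-16 dBFS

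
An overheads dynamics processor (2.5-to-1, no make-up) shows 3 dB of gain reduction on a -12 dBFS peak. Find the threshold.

Gain reduction = -12 − (-15) = 3 dB; output overshoot = GR / (R − 1) = 3 / 1.5 = 2 dB.
Threshold = output − output overshoot = -15 − 2 = -17 dBFS.

-17 dBFS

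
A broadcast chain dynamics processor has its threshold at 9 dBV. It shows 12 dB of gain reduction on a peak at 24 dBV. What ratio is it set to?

Input overshoot = 24 − 9 = 15 dB.
Output overshoot = 15 − 12 = 3 dB.
Ratio = input overshoot / output overshoot = 15 / 3 = 5.

5:1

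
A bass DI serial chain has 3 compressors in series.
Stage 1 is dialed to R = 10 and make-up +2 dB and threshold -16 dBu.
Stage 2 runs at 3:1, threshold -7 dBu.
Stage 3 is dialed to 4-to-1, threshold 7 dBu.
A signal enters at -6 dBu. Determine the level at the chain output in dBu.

Stage 1: 10 dB above -16 dBu, reduced 10:1 to 1 dB above → -15 dBu; +2 dB make-up → -13 dBu.
Stage 2: below threshold (-13 ≤ -7); passes unchanged; output -13 dBu.
Stage 3: below threshold (-13 ≤ 7); passes unchanged; output -13 dBu.

-13 dBu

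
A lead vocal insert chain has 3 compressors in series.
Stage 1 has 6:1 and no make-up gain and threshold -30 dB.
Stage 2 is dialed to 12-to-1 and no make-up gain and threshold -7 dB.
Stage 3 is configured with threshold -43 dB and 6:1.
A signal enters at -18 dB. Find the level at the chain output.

-40.5 dB

Stage 1: 12 dB above -30 dB, reduced 6:1 to 2 dB above → -28 dB.
Stage 2: -28 dB ≤ -7 dB, so stage 2 doesn't engage; output -28 dB.
Stage 3: 15 dB above -43 dB, reduced 6:1 to 2.5 dB above → -40.5 dB.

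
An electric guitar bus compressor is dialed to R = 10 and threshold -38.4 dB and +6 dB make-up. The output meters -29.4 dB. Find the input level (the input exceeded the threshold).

Remove make-up: -29.4 − 6 = -35.4 dB.
Post-compression overshoot = -35.4 − (-38.4) = 3 dB.
Input overshoot = R × output overshoot = 30 dB → input = -38.4 + 30 = -8.4 dB.

-8.4 dB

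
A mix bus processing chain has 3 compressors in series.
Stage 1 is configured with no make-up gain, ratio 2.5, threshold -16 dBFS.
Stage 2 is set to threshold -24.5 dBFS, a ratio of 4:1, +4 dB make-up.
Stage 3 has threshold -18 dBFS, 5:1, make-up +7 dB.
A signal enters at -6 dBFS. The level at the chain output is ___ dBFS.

Stage 1: 10 dB above -16 dBFS, reduced 2.5:1 to 4 dB above → -12 dBFS.
Stage 2: overshoot 12.5 dB → 12.5/4 = 3.125 dB → -21.375 dBFS; +4 dB make-up → -17.375 dBFS.
Stage 3: overshoot 0.625 dB → 0.625/5 = 0.125 dB → -17.875 dBFS; +7 dB make-up → -10.875 dBFS.

-10.875 dBFS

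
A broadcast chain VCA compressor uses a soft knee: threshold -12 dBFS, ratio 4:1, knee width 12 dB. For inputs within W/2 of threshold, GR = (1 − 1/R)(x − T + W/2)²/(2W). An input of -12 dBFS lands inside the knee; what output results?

x − T + W/2 = -12 − (-12) + 6 = 6.
GR = (1 − 1/4) × 6² / 24 = 0.75 × 36 / 24 = 1.125 dB.
Output = -12 − 1.125 = -13.125 dBFS.

-13.125 dBFS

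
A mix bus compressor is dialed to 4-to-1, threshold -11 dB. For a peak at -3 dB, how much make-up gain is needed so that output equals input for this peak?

The peak compresses to -11 + 8/4 = -9 dB.
To reach -3 dB requires -3 − (-9) = 6 dB of make-up.

6 dB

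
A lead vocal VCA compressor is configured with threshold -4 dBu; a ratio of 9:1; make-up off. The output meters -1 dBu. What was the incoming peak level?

The compressed level sits -1 − (-4) = 3 dB over threshold.
Before 9:1 compression the overshoot was 3 × 9 = 27 dB, so input = -4 + 27 = 23 dBu.

23 dBu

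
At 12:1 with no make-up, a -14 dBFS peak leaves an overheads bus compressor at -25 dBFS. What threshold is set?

Input is 12 dB above T (since output overshoot × R = input overshoot: (-25 − T)·12 = -14 − T gives T = -26 dBFS).
Check: -26 + (-14 − (-26))/12 = -26 + 1 = -25 dBFS. ✓

-26 dBFS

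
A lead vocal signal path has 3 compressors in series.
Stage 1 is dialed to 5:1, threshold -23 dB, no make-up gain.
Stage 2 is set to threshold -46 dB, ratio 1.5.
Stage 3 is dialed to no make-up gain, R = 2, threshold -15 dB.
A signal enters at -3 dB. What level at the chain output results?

Stage 1: -3 dB is 20 dB over -23 dB; at 5:1 that becomes 4 dB over, giving -19 dB.
Stage 2: 27 dB above -46 dB, reduced 1.5:1 to 18 dB above → -28 dB.
Stage 3: -28 dB is at or below the -15 dB threshold — no compression; output -28 dB.

-28 dB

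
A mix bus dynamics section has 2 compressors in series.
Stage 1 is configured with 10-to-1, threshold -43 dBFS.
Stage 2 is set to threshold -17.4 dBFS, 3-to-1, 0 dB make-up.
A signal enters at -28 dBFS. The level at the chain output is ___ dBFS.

-41.5 dBFS

Stage 1: -28 dBFS is 15 dB over -43 dBFS; at 10:1 that becomes 1.5 dB over, giving -41.5 dBFS.
Stage 2: -41.5 dBFS is at or below the -17.4 dBFS threshold — no compression; output -41.5 dBFS.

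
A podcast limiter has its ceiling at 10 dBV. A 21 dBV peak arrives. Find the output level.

The limiter clamps the peak to its 10 dBV ceiling.

10 dBV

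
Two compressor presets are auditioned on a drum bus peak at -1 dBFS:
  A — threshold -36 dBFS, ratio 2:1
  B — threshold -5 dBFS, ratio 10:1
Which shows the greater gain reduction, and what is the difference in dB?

A, by 13.9 dB

A: overshoot 35 dB → output overshoot 17.5 dB → GR 17.5 dB.
B: overshoot 4 dB → output overshoot 0.4 dB → GR 3.6 dB.
Difference: 13.9 dB in favour of A.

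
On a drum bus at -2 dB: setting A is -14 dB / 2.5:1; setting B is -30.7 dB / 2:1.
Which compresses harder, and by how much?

A: GR = 12 − 12/2.5 = 7.2 dB.
B: GR = 28.7 − 28.7/2 = 14.35 dB.
Difference: 7.15 dB in favour of B.

B, by 7.15 dB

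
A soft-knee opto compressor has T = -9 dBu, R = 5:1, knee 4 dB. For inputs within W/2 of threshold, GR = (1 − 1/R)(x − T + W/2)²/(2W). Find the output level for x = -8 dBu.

-8.9 dBu

x − T + W/2 = -8 − (-9) + 2 = 3.
GR = (1 − 1/5) × 3² / 8 = 0.8 × 9 / 8 = 0.9 dB.
Output = -8 − 0.9 = -8.9 dBu.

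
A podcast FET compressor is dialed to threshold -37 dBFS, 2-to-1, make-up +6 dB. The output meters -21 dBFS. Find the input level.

Before make-up, the level was -21 − 6 = -27 dBFS.
Post-compression overshoot = -27 − (-37) = 10 dB.
Before 2:1 compression the overshoot was 10 × 2 = 20 dB, so input = -37 + 20 = -17 dBFS.

-17 dBFS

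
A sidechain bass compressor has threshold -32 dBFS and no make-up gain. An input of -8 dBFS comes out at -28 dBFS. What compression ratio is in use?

6:1

Input overshoot = -8 − (-32) = 24 dB; output overshoot = -28 − (-32) = 4 dB.
Ratio = 24 / 4 = 6.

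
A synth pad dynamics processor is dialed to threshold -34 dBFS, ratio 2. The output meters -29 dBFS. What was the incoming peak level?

-24 dBFS

The compressed level sits -29 − (-34) = 5 dB over threshold.
Input overshoot = R × output overshoot = 10 dB → input = -34 + 10 = -24 dBFS.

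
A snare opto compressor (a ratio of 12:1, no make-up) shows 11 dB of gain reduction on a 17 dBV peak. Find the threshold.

Let T be the threshold. Output overshoot = (input overshoot)/R, so 6 − T = (17 − T)/12.
12·(6 − T) = 17 − T → 11·T = 72 − 17 = 55.
T = 55/11 = 5 dBV.

5 dBV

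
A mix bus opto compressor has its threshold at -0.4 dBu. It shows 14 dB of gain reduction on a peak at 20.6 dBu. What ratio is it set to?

Input overshoot = 20.6 − (-0.4) = 21 dB.
Output overshoot = 21 − 14 = 7 dB.
Ratio = input overshoot / output overshoot = 21 / 7 = 3.

3:1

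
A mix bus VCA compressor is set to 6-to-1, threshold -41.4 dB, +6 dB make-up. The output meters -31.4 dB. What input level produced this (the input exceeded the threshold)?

-17.4 dB

Remove make-up: -31.4 − 6 = -37.4 dB.
The compressed level sits -37.4 − (-41.4) = 4 dB over threshold.
Undo the ratio: input overshoot = 4 × 6 = 24 dB, giving input = -17.4 dB.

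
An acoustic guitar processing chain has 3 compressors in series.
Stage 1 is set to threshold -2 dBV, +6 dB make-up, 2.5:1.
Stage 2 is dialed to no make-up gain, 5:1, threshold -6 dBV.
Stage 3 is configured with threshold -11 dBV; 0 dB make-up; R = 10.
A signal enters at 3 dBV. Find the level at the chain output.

-10.26 dBV

Stage 1: 3 dBV is 5 dB over -2 dBV; at 2.5:1 that becomes 2 dB over, giving 0 dBV; +6 dB make-up → 6 dBV.
Stage 2: overshoot 12 dB → 12/5 = 2.4 dB → -3.6 dBV.
Stage 3: -3.6 dBV is 7.4 dB over -11 dBV; at 10:1 that becomes 0.74 dB over, giving -10.26 dBV.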